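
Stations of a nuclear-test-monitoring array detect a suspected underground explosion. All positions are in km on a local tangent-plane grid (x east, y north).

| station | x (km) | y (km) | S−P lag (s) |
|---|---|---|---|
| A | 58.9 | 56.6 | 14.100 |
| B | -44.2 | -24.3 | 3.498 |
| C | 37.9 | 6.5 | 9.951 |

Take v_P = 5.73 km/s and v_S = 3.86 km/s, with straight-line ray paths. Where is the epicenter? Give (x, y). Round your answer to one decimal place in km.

(-56.5, -63.8)

Distance from S−P lag: d = Δt · v_P v_S / (v_P − v_S) = Δt · (5.73·3.86)/(5.73−3.86) ≈ 11.8277·Δt.
So d_A = 166.77, d_B = 41.37, d_C = 117.70 km.
Circle about each station: (x − 58.9)² + (y − 56.6)² = 166.77²; (x + 44.2)² + (y + 24.3)² = 41.37²; (x − 37.9)² + (y − 6.5)² = 117.70².
Subtracting the A equation from the B and C equations removes the quadratic terms:
-206.2 x − 161.8 y = 21972.12
-42.0 x − 100.2 y = 8764.83
Solving the 2×2 system: x ≈ -56.5, y ≈ -63.8 km.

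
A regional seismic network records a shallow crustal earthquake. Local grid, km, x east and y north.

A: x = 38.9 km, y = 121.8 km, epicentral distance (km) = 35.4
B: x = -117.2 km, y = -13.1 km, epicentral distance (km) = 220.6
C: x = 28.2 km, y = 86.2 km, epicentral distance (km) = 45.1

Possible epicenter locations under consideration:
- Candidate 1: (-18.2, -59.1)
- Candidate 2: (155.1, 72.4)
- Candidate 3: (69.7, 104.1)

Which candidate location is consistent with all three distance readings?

For each candidate, compare |candidate − station| to the reported distance:
Candidate 1: residuals A 154.3, B 111.4, C 107.4 → max 154.3 km
Candidate 2: residuals A 90.9, B 64.8, C 82.5 → max 90.9 km
Candidate 3: residuals A 0.1, B 0.0, C 0.1 → max 0.1 km
Only Candidate 3 has all residuals ≈ 0.

Candidate 3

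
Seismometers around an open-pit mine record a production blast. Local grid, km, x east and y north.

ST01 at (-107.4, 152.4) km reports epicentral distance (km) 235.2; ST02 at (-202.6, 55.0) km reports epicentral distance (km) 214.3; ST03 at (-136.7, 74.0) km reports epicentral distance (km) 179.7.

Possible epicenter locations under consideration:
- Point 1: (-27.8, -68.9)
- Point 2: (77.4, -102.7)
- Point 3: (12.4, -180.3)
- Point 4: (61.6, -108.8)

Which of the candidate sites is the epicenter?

For each candidate, compare |candidate − station| to the reported distance:
Point 1: residuals ST01 0.0, ST02 0.0, ST03 0.0 → max 0.0 km
Point 2: residuals ST01 79.8, ST02 107.1, ST03 97.9 → max 107.1 km
Point 3: residuals ST01 118.4, ST02 104.4, ST03 115.1 → max 118.4 km
Point 4: residuals ST01 75.9, ST02 96.6, ST03 90.0 → max 96.6 km
Only Point 1 has all residuals ≈ 0.

Point 1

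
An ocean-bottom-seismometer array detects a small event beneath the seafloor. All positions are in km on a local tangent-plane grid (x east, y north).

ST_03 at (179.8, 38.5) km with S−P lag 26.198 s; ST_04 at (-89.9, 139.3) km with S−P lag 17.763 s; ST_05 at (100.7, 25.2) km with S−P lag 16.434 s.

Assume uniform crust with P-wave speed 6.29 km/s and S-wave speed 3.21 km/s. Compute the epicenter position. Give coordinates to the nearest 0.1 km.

Distance from S−P lag: d = Δt · v_P v_S / (v_P − v_S) = Δt · (6.29·3.21)/(6.29−3.21) ≈ 6.5555·Δt.
So d_ST_03 = 171.74, d_ST_04 = 116.45, d_ST_05 = 107.73 km.
Circle about each station: (x − 179.8)² + (y − 38.5)² = 171.74²; (x + 89.9)² + (y − 139.3)² = 116.45²; (x − 100.7)² + (y − 25.2)² = 107.73².
Subtracting pairs of circle equations eliminates x²+y² and gives linear equations (the radical axes):
-539.4 x + 201.6 y = 9610.24
-158.2 x − 26.6 y = -5145.89
Solving the 2×2 system: x ≈ 16.9, y ≈ 92.9 km.
Check against ST_03 (with the unrounded x, y): √((x − 179.8)²+(y − 38.5)²) = 171.74 ≈ 171.74 km. ✓

(16.9, 92.9)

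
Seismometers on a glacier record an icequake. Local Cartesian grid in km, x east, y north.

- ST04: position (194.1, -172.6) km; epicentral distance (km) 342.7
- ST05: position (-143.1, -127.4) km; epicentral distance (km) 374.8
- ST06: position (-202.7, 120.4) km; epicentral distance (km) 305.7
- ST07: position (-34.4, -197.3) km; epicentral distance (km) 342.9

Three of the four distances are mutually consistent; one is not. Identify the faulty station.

ST07

Solve using three stations at a time. Using ST04, ST05, ST06 (subtract circle equations pairwise → linear system) gives (x, y) ≈ (100.8, 157.2).
Distances from that point to each station vs reported:
  ST04: calculated 342.8 vs reported 342.7 → residual 0.1 km
  ST05: calculated 374.8 vs reported 374.8 → residual 0.0 km
  ST06: calculated 305.8 vs reported 305.7 → residual 0.1 km
  ST07: calculated 379.4 vs reported 342.9 → residual 36.5 km
ST04, ST05, ST06 are mutually consistent (residuals ≈ 0); ST07 is off by 36.5 km.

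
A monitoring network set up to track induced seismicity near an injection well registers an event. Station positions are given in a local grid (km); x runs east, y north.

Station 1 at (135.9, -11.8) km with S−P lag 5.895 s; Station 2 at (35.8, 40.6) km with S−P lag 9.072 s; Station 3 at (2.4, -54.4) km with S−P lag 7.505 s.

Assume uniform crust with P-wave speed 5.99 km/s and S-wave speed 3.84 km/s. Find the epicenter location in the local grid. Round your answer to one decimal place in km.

x ≈ 82.1 km, y ≈ -44.7 km

Distance from S−P lag: d = Δt · v_P v_S / (v_P − v_S) = Δt · (5.99·3.84)/(5.99−3.84) ≈ 10.6984·Δt.
So d_Station 1 = 63.07, d_Station 2 = 97.06, d_Station 3 = 80.29 km.
Circle about each station: (x − 135.9)² + (y + 11.8)² = 63.07²; (x − 35.8)² + (y − 40.6)² = 97.06²; (x − 2.4)² + (y + 54.4)² = 80.29².
Subtracting the Station 1 equation from the Station 2 and Station 3 equations removes the quadratic terms:
-200.2 x + 104.8 y = -21120.87
-267.0 x − 85.2 y = -18111.59
Solving the 2×2 system: x ≈ 82.1, y ≈ -44.7 km.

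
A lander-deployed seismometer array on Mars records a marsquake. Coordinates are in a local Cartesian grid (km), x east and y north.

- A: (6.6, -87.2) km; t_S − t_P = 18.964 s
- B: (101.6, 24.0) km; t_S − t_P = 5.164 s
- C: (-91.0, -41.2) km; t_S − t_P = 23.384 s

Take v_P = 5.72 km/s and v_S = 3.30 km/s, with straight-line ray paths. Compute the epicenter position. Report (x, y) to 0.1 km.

Distance from S−P lag: d = Δt · v_P v_S / (v_P − v_S) = Δt · (5.72·3.30)/(5.72−3.30) ≈ 7.8000·Δt.
So d_A = 147.92, d_B = 40.28, d_C = 182.40 km.
Circle about each station: (x − 6.6)² + (y + 87.2)² = 147.92²; (x − 101.6)² + (y − 24.0)² = 40.28²; (x + 91.0)² + (y + 41.2)² = 182.40².
Subtracting the A equation from the B and C equations removes the quadratic terms:
190.0 x + 222.4 y = 23509.01
-195.2 x + 92.0 y = -9058.39
Solving the 2×2 system: x ≈ 68.6, y ≈ 47.1 km.

(68.6, 47.1)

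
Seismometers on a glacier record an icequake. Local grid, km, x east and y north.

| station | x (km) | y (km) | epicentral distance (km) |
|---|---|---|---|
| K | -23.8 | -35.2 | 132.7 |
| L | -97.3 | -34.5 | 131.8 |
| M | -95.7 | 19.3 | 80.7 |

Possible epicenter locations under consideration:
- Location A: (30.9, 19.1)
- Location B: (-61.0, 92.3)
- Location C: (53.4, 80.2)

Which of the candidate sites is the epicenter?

Location B

For each candidate, compare |candidate − station| to the reported distance:
Location A: residuals K 55.6, L 7.2, M 45.9 → max 55.6 km
Location B: residuals K 0.1, L 0.1, M 0.1 → max 0.1 km
Location C: residuals K 6.1, L 57.6, M 80.4 → max 80.4 km
Only Location B has all residuals ≈ 0.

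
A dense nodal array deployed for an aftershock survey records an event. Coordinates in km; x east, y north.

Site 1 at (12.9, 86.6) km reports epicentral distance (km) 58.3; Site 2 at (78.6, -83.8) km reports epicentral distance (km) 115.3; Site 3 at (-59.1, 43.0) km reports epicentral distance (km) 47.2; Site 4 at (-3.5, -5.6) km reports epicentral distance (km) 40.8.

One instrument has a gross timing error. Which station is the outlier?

Site 2

Solve using three stations at a time. Using Site 1, Site 3, Site 4 (subtract circle equations pairwise → linear system) gives (x, y) ≈ (-12.7, 34.2).
Distances from that point to each station vs reported:
  Site 1: calculated 58.3 vs reported 58.3 → residual 0.0 km
  Site 2: calculated 149.2 vs reported 115.3 → residual 33.9 km
  Site 3: calculated 47.2 vs reported 47.2 → residual 0.0 km
  Site 4: calculated 40.8 vs reported 40.8 → residual 0.0 km
Site 1, Site 3, Site 4 are mutually consistent (residuals ≈ 0); Site 2 is off by 33.9 km.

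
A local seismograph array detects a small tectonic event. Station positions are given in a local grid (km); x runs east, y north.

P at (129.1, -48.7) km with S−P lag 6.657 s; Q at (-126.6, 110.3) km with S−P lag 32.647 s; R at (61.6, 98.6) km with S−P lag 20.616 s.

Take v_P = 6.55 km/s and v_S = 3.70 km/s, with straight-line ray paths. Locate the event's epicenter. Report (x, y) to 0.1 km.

Distance from S−P lag: d = Δt · v_P v_S / (v_P − v_S) = Δt · (6.55·3.70)/(6.55−3.70) ≈ 8.5035·Δt.
So d_P = 56.61, d_Q = 277.61, d_R = 175.31 km.
Circle about each station: (x − 129.1)² + (y + 48.7)² = 56.61²; (x + 126.6)² + (y − 110.3)² = 277.61²; (x − 61.6)² + (y − 98.6)² = 175.31².
Subtracting the P equation from the Q and R equations removes the quadratic terms:
-511.4 x + 318.0 y = -64707.47
-135.0 x + 294.6 y = -33050.88
Solving the 2×2 system: x ≈ 79.4, y ≈ -75.8 km.

79.4 km east, -75.8 km north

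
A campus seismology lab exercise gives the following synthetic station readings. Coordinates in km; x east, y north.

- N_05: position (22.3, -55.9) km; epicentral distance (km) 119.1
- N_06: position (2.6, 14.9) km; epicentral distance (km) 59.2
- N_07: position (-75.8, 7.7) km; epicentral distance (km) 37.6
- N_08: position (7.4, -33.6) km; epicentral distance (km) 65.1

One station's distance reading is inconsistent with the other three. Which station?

N_08

Solve using three stations at a time. Using N_05, N_06, N_07 (subtract circle equations pairwise → linear system) gives (x, y) ≈ (-52.3, 36.9).
Distances from that point to each station vs reported:
  N_05: calculated 119.1 vs reported 119.1 → residual 0.0 km
  N_06: calculated 59.1 vs reported 59.2 → residual 0.1 km
  N_07: calculated 37.5 vs reported 37.6 → residual 0.1 km
  N_08: calculated 92.4 vs reported 65.1 → residual 27.3 km
N_05, N_06, N_07 are mutually consistent (residuals ≈ 0); N_08 is off by 27.3 km.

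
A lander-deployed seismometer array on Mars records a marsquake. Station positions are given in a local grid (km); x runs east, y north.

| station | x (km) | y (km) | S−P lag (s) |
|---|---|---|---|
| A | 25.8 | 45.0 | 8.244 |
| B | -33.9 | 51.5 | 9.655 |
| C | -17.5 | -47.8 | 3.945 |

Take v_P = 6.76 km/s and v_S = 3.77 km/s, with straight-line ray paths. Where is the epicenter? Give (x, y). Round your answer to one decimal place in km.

Distance from S−P lag: d = Δt · v_P v_S / (v_P − v_S) = Δt · (6.76·3.77)/(6.76−3.77) ≈ 8.5235·Δt.
So d_A = 70.27, d_B = 82.29, d_C = 33.63 km.
Circle about each station: (x − 25.8)² + (y − 45.0)² = 70.27²; (x + 33.9)² + (y − 51.5)² = 82.29²; (x + 17.5)² + (y + 47.8)² = 33.63².
Subtracting pairs of circle equations eliminates x²+y² and gives linear equations (the radical axes):
-119.4 x + 13.0 y = -722.95
-86.6 x − 185.6 y = 3707.35
Solving the 2×2 system: x ≈ 3.7, y ≈ -21.7 km.

3.7 km east, -21.7 km north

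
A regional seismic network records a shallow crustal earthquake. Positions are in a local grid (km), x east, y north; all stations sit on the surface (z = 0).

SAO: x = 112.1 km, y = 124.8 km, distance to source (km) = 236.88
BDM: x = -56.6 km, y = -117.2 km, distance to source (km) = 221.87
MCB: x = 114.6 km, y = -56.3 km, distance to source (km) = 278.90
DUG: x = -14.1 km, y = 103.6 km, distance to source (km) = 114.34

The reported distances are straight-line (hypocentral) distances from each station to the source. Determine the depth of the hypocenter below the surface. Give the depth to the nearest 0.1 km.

Each station gives a sphere (x−x_i)² + (y−y_i)² + z² = d_i² (stations at z=0).
Subtracting the SAO sphere from BDM and MCB: z² cancels, leaving linear equations in x and y:
-337.4 x − 484.0 y = -4316.21
5.0 x − 362.2 y = -33511.68
Solving: x ≈ -117.602, y ≈ 90.899 km (keep extra digits for the depth step; rounded: -117.6, 90.9).
Then from the SAO sphere: z² = 236.88² − (x − 112.1)² − (y − 124.8)² with x = -117.602, y = 90.899, so z ≈ 46.903 ≈ 46.9 km.
Check against DUG (with the unrounded solution): distance 114.34 ≈ 114.34 km. ✓

depth ≈ 46.9 km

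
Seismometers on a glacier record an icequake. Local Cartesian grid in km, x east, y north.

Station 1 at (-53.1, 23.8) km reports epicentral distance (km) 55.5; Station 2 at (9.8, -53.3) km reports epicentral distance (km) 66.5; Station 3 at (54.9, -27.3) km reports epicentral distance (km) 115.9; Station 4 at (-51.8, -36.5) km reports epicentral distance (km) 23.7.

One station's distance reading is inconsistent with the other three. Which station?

Station 1

Solve using three stations at a time. Using Station 2, Station 3, Station 4 (subtract circle equations pairwise → linear system) gives (x, y) ≈ (-56.4, -59.7).
Distances from that point to each station vs reported:
  Station 1: calculated 83.6 vs reported 55.5 → residual 28.1 km
  Station 2: calculated 66.5 vs reported 66.5 → residual 0.0 km
  Station 3: calculated 115.9 vs reported 115.9 → residual 0.0 km
  Station 4: calculated 23.6 vs reported 23.7 → residual 0.1 km
Station 2, Station 3, Station 4 are mutually consistent (residuals ≈ 0); Station 1 is off by 28.1 km.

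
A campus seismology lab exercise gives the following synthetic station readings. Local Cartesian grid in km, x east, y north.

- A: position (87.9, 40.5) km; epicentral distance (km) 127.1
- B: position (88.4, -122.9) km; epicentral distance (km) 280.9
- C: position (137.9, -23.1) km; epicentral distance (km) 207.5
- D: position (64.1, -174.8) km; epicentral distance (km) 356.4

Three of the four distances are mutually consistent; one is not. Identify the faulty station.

D

Solve using three stations at a time. Using A, B, C (subtract circle equations pairwise → linear system) gives (x, y) ≈ (24.4, 150.6).
Distances from that point to each station vs reported:
  A: calculated 127.1 vs reported 127.1 → residual 0.0 km
  B: calculated 280.9 vs reported 280.9 → residual 0.0 km
  C: calculated 207.5 vs reported 207.5 → residual 0.0 km
  D: calculated 327.8 vs reported 356.4 → residual 28.6 km
A, B, C are mutually consistent (residuals ≈ 0); D is off by 28.6 km.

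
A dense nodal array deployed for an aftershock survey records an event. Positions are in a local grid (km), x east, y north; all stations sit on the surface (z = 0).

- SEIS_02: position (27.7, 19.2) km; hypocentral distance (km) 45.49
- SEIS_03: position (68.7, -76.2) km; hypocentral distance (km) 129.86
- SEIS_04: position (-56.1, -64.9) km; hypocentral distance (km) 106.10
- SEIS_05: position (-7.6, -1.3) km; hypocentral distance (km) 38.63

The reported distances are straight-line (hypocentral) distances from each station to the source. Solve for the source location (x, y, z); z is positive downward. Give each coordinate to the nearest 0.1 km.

Each station gives a sphere (x−x_i)² + (y−y_i)² + z² = d_i² (stations at z=0).
Subtracting the SEIS_02 sphere from SEIS_03 and SEIS_04: z² cancels, leaving linear equations in x and y:
82.0 x − 190.8 y = -5404.08
-167.6 x − 168.2 y = -2964.58
Solving: x ≈ -7.501, y ≈ 25.100 km (keep extra digits for the depth step; rounded: -7.5, 25.1).
Then from the SEIS_02 sphere: z² = 45.49² − (x − 27.7)² − (y − 19.2)² with x = -7.501, y = 25.100, so z ≈ 28.203 ≈ 28.2 km.

x ≈ -7.5 km, y ≈ 25.1 km, depth ≈ 28.2 km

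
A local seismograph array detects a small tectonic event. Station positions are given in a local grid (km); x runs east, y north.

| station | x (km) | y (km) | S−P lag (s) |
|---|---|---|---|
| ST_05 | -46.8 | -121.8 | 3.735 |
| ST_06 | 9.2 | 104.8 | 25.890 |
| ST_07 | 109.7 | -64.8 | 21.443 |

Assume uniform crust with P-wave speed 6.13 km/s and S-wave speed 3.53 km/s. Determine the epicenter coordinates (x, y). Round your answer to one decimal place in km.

-65.8 km east, -97.2 km north

Distance from S−P lag: d = Δt · v_P v_S / (v_P − v_S) = Δt · (6.13·3.53)/(6.13−3.53) ≈ 8.3227·Δt.
So d_ST_05 = 31.09, d_ST_06 = 215.47, d_ST_07 = 178.46 km.
Circle about each station: (x + 46.8)² + (y + 121.8)² = 31.09²; (x − 9.2)² + (y − 104.8)² = 215.47²; (x − 109.7)² + (y + 64.8)² = 178.46².
Subtracting the ST_05 equation from the ST_06 and ST_07 equations removes the quadratic terms:
112.0 x + 453.2 y = -51418.53
313.0 x + 114.0 y = -31673.73
Solving the 2×2 system: x ≈ -65.8, y ≈ -97.2 km.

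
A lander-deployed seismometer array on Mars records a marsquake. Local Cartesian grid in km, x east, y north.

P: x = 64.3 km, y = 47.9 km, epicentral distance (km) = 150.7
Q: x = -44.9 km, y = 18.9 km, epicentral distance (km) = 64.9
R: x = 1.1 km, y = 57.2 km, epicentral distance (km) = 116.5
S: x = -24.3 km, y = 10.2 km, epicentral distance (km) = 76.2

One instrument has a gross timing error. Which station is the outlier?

S

Solve using three stations at a time. Using P, Q, R (subtract circle equations pairwise → linear system) gives (x, y) ≈ (-54.0, -45.6).
Distances from that point to each station vs reported:
  P: calculated 150.8 vs reported 150.7 → residual 0.1 km
  Q: calculated 65.1 vs reported 64.9 → residual 0.2 km
  R: calculated 116.6 vs reported 116.5 → residual 0.1 km
  S: calculated 63.2 vs reported 76.2 → residual 13.0 km
P, Q, R are mutually consistent (residuals ≈ 0); S is off by 13.0 km.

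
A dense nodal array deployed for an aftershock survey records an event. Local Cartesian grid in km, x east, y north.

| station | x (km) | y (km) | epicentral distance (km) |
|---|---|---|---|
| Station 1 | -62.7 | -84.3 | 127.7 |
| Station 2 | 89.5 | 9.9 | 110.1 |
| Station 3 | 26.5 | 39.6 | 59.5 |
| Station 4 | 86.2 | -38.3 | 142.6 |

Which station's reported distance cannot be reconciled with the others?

Station 2

Solve using three stations at a time. Using Station 1, Station 3, Station 4 (subtract circle equations pairwise → linear system) gives (x, y) ≈ (-33.0, 39.9).
Distances from that point to each station vs reported:
  Station 1: calculated 127.7 vs reported 127.7 → residual 0.0 km
  Station 2: calculated 126.2 vs reported 110.1 → residual 16.1 km
  Station 3: calculated 59.5 vs reported 59.5 → residual 0.0 km
  Station 4: calculated 142.6 vs reported 142.6 → residual 0.0 km
Station 1, Station 3, Station 4 are mutually consistent (residuals ≈ 0); Station 2 is off by 16.1 km.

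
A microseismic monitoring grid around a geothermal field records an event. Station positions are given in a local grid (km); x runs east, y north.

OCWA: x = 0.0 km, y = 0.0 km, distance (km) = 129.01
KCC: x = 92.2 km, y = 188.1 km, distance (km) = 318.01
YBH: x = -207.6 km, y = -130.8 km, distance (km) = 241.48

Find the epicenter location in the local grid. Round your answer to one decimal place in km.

33.8 km east, -124.5 km north

Circle about each station: x² + y² = 129.01²; (x − 92.2)² + (y − 188.1)² = 318.01²; (x + 207.6)² + (y + 130.8)² = 241.48².
Subtracting pairs of circle equations eliminates x²+y² and gives linear equations (the radical axes):
184.4 x + 376.2 y = -40604.33
-415.2 x − 261.6 y = 18537.39
Solving the 2×2 system: x ≈ 33.8, y ≈ -124.5 km.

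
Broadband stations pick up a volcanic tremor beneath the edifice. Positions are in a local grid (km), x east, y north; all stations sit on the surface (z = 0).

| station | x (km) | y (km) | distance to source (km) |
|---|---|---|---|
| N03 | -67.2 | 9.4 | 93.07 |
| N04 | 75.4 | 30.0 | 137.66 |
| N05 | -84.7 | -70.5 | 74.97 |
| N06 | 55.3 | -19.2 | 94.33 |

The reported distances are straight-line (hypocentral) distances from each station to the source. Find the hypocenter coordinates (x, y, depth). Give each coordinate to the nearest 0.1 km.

Each station gives a sphere (x−x_i)² + (y−y_i)² + z² = d_i² (stations at z=0).
Subtracting the N03 sphere from N04 and N05: z² cancels, leaving linear equations in x and y:
285.2 x + 41.2 y = -8307.29
-35.0 x − 159.8 y = 10581.66
Solving: x ≈ -20.201, y ≈ -61.794 km (keep extra digits for the depth step; rounded: -20.2, -61.8).
Then from the N03 sphere: z² = 93.07² − (x + 67.2)² − (y − 9.4)² with x = -20.201, y = -61.794, so z ≈ 37.209 ≈ 37.2 km.

x ≈ -20.2 km, y ≈ -61.8 km, depth ≈ 37.2 km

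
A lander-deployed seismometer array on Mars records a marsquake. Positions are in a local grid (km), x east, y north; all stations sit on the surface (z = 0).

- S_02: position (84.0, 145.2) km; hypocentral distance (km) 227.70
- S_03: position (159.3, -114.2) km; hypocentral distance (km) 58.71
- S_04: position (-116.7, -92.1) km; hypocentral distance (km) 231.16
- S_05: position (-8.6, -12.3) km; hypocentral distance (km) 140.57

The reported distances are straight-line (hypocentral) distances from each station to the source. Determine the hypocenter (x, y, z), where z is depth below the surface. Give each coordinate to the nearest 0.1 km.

(113.7, -80.1, 14.3)

Each station gives a sphere (x−x_i)² + (y−y_i)² + z² = d_i² (stations at z=0).
Subtracting the S_02 sphere from S_03 and S_04: z² cancels, leaving linear equations in x and y:
150.6 x − 518.8 y = 58679.52
-401.4 x − 474.6 y = -7625.40
Solving: x ≈ 113.704, y ≈ -80.100 km (keep extra digits for the depth step; rounded: 113.7, -80.1).
Then from the S_02 sphere: z² = 227.70² − (x − 84.0)² − (y − 145.2)² with x = 113.704, y = -80.100, so z ≈ 14.313 ≈ 14.3 km.
Check against S_05 (with the unrounded solution): distance 140.57 ≈ 140.57 km. ✓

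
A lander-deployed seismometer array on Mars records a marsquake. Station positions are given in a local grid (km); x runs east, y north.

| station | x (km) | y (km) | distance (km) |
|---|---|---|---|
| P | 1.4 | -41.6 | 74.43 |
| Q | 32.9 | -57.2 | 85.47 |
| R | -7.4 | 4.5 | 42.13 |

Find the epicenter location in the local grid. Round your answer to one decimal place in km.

Circle about each station: (x − 1.4)² + (y + 41.6)² = 74.43²; (x − 32.9)² + (y + 57.2)² = 85.47²; (x + 7.4)² + (y − 4.5)² = 42.13².
Subtracting the P equation from the Q and R equations removes the quadratic terms:
63.0 x − 31.2 y = 856.43
-17.6 x + 92.2 y = 2107.38
Solving the 2×2 system: x ≈ 27.5, y ≈ 28.1 km.

(27.5, 28.1)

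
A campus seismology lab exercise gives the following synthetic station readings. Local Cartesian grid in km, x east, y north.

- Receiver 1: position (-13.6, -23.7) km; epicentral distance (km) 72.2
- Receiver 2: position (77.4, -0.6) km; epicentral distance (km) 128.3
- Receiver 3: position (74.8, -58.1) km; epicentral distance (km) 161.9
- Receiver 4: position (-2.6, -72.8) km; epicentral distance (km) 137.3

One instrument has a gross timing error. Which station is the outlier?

Solve using three stations at a time. Using Receiver 2, Receiver 3, Receiver 4 (subtract circle equations pairwise → linear system) gives (x, y) ≈ (-35.4, 60.5).
Distances from that point to each station vs reported:
  Receiver 1: calculated 86.9 vs reported 72.2 → residual 14.7 km
  Receiver 2: calculated 128.2 vs reported 128.3 → residual 0.1 km
  Receiver 3: calculated 161.9 vs reported 161.9 → residual 0.0 km
  Receiver 4: calculated 137.2 vs reported 137.3 → residual 0.1 km
Receiver 2, Receiver 3, Receiver 4 are mutually consistent (residuals ≈ 0); Receiver 1 is off by 14.7 km.

Receiver 1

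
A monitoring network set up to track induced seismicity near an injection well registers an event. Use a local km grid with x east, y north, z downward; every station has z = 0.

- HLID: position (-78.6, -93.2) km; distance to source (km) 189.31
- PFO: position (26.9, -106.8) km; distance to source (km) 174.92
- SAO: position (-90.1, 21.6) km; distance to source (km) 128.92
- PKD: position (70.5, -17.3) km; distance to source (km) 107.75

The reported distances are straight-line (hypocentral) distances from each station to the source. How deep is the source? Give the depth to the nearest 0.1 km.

57.3 km

Each station gives a sphere (x−x_i)² + (y−y_i)² + z² = d_i² (stations at z=0).
Subtracting the HLID sphere from PFO and SAO: z² cancels, leaving linear equations in x and y:
211.0 x − 27.2 y = 2506.92
-23.0 x + 229.6 y = 12938.28
Solving: x ≈ 19.396, y ≈ 58.294 km (keep extra digits for the depth step; rounded: 19.4, 58.3).
Then from the HLID sphere: z² = 189.31² − (x + 78.6)² − (y + 93.2)² with x = 19.396, y = 58.294, so z ≈ 57.312 ≈ 57.3 km.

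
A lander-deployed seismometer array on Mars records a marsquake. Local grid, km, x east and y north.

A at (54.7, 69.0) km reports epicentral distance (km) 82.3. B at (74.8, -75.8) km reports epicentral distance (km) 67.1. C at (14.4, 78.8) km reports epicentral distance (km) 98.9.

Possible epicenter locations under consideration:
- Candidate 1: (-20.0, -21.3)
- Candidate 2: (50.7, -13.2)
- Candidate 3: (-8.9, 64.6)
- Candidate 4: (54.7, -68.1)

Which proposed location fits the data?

For each candidate, compare |candidate − station| to the reported distance:
Candidate 1: residuals A 34.9, B 42.2, C 6.9 → max 42.2 km
Candidate 2: residuals A 0.0, B 0.0, C 0.0 → max 0.0 km
Candidate 3: residuals A 18.5, B 96.4, C 71.6 → max 96.4 km
Candidate 4: residuals A 54.8, B 45.6, C 53.4 → max 54.8 km
Only Candidate 2 has all residuals ≈ 0.

Candidate 2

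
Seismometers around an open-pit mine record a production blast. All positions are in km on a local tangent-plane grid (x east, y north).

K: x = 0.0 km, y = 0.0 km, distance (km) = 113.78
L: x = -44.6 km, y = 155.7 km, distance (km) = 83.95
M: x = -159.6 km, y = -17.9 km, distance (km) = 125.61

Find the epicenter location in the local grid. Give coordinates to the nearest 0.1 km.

x ≈ -80.9 km, y ≈ 80.0 km

Circle about each station: x² + y² = 113.78²; (x + 44.6)² + (y − 155.7)² = 83.95²; (x + 159.6)² + (y + 17.9)² = 125.61².
Subtracting pairs of circle equations eliminates x²+y² and gives linear equations (the radical axes):
-89.2 x + 311.4 y = 32129.94
-319.2 x − 35.8 y = 22960.59
Solving the 2×2 system: x ≈ -80.9, y ≈ 80.0 km.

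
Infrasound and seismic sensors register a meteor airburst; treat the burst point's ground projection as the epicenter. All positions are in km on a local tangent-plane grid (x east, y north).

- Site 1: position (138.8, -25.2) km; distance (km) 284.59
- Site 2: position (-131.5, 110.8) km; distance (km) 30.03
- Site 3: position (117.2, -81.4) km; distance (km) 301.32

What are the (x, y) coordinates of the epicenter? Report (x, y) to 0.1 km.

(-104.1, 123.1)

Circle about each station: (x − 138.8)² + (y + 25.2)² = 284.59²; (x + 131.5)² + (y − 110.8)² = 30.03²; (x − 117.2)² + (y + 81.4)² = 301.32².
Subtracting pairs of circle equations eliminates x²+y² and gives linear equations (the radical axes):
-540.6 x + 272.0 y = 89758.08
-43.2 x − 112.4 y = -9340.95
Solving the 2×2 system: x ≈ -104.1, y ≈ 123.1 km.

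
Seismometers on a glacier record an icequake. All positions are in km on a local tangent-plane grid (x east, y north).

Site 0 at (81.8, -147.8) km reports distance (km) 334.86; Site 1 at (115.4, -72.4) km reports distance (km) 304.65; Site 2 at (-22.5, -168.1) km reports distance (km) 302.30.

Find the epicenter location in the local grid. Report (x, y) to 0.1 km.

(-123.3, 116.9)

Circle about each station: (x − 81.8)² + (y + 147.8)² = 334.86²; (x − 115.4)² + (y + 72.4)² = 304.65²; (x + 22.5)² + (y + 168.1)² = 302.30².
Subtracting the Site 0 equation from the Site 1 and Site 2 equations removes the quadratic terms:
67.2 x + 150.8 y = 9342.44
-208.6 x − 40.6 y = 20973.71
Solving the 2×2 system: x ≈ -123.3, y ≈ 116.9 km.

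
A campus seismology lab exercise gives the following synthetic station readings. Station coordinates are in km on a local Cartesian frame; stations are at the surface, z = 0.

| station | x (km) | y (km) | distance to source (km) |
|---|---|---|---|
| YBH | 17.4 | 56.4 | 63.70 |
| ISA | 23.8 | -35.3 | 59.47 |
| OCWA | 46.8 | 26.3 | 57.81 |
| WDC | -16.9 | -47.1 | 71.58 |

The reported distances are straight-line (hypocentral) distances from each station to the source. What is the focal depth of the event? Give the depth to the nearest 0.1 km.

Each station gives a sphere (x−x_i)² + (y−y_i)² + z² = d_i² (stations at z=0).
Subtracting the YBH sphere from ISA and OCWA: z² cancels, leaving linear equations in x and y:
12.8 x − 183.4 y = -1150.18
58.8 x − 60.2 y = 113.90
Solving: x ≈ 9.001, y ≈ 6.900 km (keep extra digits for the depth step; rounded: 9.0, 6.9).
Then from the YBH sphere: z² = 63.70² − (x − 17.4)² − (y − 56.4)² with x = 9.001, y = 6.900, so z ≈ 39.203 ≈ 39.2 km.

z ≈ 39.2 km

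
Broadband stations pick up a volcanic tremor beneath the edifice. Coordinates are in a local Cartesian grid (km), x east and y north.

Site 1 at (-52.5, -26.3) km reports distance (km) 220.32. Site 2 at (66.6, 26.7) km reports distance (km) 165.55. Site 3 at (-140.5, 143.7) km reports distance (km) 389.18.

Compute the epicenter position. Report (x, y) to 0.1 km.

148.1 km east, -117.4 km north

Circle about each station: (x + 52.5)² + (y + 26.3)² = 220.32²; (x − 66.6)² + (y − 26.7)² = 165.55²; (x + 140.5)² + (y − 143.7)² = 389.18².
Subtracting the Site 1 equation from the Site 2 and Site 3 equations removes the quadratic terms:
238.2 x + 106.0 y = 22834.61
-176.0 x + 340.0 y = -65978.17
Solving the 2×2 system: x ≈ 148.1, y ≈ -117.4 km.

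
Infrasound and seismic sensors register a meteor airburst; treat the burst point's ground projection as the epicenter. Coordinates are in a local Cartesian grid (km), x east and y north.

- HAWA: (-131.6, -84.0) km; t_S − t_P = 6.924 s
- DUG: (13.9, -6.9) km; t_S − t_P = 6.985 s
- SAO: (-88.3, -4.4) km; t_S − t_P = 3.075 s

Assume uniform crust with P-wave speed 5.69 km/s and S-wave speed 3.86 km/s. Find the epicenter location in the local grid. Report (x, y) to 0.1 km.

Distance from S−P lag: d = Δt · v_P v_S / (v_P − v_S) = Δt · (5.69·3.86)/(5.69−3.86) ≈ 12.0019·Δt.
So d_HAWA = 83.10, d_DUG = 83.83, d_SAO = 36.91 km.
Circle about each station: (x + 131.6)² + (y + 84.0)² = 83.10²; (x − 13.9)² + (y + 6.9)² = 83.83²; (x + 88.3)² + (y + 4.4)² = 36.91².
Subtracting the HAWA equation from the DUG and SAO equations removes the quadratic terms:
291.0 x + 154.2 y = -24255.60
86.6 x + 159.2 y = -11015.05
Solving the 2×2 system: x ≈ -65.6, y ≈ -33.5 km.

x ≈ -65.6 km, y ≈ -33.5 km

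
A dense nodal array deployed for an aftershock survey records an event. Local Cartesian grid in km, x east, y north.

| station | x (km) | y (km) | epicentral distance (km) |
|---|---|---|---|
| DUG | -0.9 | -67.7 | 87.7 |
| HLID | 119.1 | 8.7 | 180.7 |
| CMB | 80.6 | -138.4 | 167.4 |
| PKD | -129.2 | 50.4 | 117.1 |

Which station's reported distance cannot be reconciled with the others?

Solve using three stations at a time. Using HLID, CMB, PKD (subtract circle equations pairwise → linear system) gives (x, y) ≈ (-54.9, -40.1).
Distances from that point to each station vs reported:
  DUG: calculated 60.6 vs reported 87.7 → residual 27.1 km
  HLID: calculated 180.7 vs reported 180.7 → residual 0.0 km
  CMB: calculated 167.4 vs reported 167.4 → residual 0.0 km
  PKD: calculated 117.1 vs reported 117.1 → residual 0.0 km
HLID, CMB, PKD are mutually consistent (residuals ≈ 0); DUG is off by 27.1 km.

DUG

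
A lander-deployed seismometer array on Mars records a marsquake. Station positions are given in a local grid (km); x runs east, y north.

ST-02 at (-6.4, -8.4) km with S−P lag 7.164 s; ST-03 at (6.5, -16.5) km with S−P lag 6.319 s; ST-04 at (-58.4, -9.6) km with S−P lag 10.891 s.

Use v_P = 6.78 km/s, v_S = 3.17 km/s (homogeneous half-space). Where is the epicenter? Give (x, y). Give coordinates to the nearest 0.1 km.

Distance from S−P lag: d = Δt · v_P v_S / (v_P − v_S) = Δt · (6.78·3.17)/(6.78−3.17) ≈ 5.9536·Δt.
So d_ST-02 = 42.65, d_ST-03 = 37.62, d_ST-04 = 64.84 km.
Circle about each station: (x + 6.4)² + (y + 8.4)² = 42.65²; (x − 6.5)² + (y + 16.5)² = 37.62²; (x + 58.4)² + (y + 9.6)² = 64.84².
Subtracting pairs of circle equations eliminates x²+y² and gives linear equations (the radical axes):
25.8 x − 16.2 y = 606.74
-104.0 x − 2.4 y = 1006.00
Solving the 2×2 system: x ≈ -8.5, y ≈ -51.0 km.

-8.5 km east, -51.0 km north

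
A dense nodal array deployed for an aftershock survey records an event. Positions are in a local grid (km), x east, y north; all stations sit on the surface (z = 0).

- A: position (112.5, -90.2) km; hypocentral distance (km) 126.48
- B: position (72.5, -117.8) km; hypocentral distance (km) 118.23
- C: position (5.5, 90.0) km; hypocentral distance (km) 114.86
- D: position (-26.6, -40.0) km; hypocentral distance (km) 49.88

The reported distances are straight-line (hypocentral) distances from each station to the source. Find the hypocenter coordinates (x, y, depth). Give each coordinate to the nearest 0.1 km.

(10.2, -21.3, 28.0)

Each station gives a sphere (x−x_i)² + (y−y_i)² + z² = d_i² (stations at z=0).
Subtracting the A sphere from B and C: z² cancels, leaving linear equations in x and y:
-80.0 x − 55.2 y = 359.66
-214.0 x + 360.4 y = -9857.67
Solving: x ≈ 10.199, y ≈ -21.296 km (keep extra digits for the depth step; rounded: 10.2, -21.3).
Then from the A sphere: z² = 126.48² − (x − 112.5)² − (y + 90.2)² with x = 10.199, y = -21.296, so z ≈ 27.999 ≈ 28.0 km.
Check against D (with the unrounded solution): distance 49.88 ≈ 49.88 km. ✓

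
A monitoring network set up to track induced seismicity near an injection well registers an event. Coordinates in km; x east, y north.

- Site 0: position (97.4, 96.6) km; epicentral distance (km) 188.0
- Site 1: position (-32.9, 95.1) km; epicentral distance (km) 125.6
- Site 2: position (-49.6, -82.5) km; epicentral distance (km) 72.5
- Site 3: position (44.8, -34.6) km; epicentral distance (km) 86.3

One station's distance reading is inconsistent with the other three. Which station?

Solve using three stations at a time. Using Site 0, Site 1, Site 3 (subtract circle equations pairwise → linear system) gives (x, y) ≈ (-41.4, -30.2).
Distances from that point to each station vs reported:
  Site 0: calculated 188.0 vs reported 188.0 → residual 0.0 km
  Site 1: calculated 125.6 vs reported 125.6 → residual 0.0 km
  Site 2: calculated 52.9 vs reported 72.5 → residual 19.6 km
  Site 3: calculated 86.3 vs reported 86.3 → residual 0.0 km
Site 0, Site 1, Site 3 are mutually consistent (residuals ≈ 0); Site 2 is off by 19.6 km.

Site 2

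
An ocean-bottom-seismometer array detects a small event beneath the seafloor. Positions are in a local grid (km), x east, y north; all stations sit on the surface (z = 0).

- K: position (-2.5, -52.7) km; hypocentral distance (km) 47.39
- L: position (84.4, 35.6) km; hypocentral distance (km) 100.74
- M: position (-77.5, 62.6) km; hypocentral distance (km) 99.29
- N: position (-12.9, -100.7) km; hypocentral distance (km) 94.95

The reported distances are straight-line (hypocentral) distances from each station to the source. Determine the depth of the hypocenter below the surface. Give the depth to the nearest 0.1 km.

depth ≈ 9.2 km

Each station gives a sphere (x−x_i)² + (y−y_i)² + z² = d_i² (stations at z=0).
Subtracting the K sphere from L and M: z² cancels, leaving linear equations in x and y:
173.8 x + 176.6 y = -2295.56
-150.0 x + 230.6 y = -471.22
Solving: x ≈ -6.702, y ≈ -6.403 km (keep extra digits for the depth step; rounded: -6.7, -6.4).
Then from the K sphere: z² = 47.39² − (x + 2.5)² − (y + 52.7)² with x = -6.702, y = -6.403, so z ≈ 9.206 ≈ 9.2 km.
Check against N (with the unrounded solution): distance 94.95 ≈ 94.95 km. ✓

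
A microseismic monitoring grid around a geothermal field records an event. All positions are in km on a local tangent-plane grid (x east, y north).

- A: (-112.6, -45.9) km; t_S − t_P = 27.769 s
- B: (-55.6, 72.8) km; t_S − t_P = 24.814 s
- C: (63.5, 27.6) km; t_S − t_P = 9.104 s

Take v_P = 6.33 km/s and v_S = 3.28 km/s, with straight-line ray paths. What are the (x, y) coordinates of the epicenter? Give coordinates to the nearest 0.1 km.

Distance from S−P lag: d = Δt · v_P v_S / (v_P − v_S) = Δt · (6.33·3.28)/(6.33−3.28) ≈ 6.8073·Δt.
So d_A = 189.03, d_B = 168.92, d_C = 61.97 km.
Circle about each station: (x + 112.6)² + (y + 45.9)² = 189.03²; (x + 55.6)² + (y − 72.8)² = 168.92²; (x − 63.5)² + (y − 27.6)² = 61.97².
Subtracting the A equation from the B and C equations removes the quadratic terms:
114.0 x + 237.4 y = 804.00
352.2 x + 147.0 y = 21900.50
Solving the 2×2 system: x ≈ 76.0, y ≈ -33.1 km.
Check against A (with the unrounded x, y): √((x + 112.6)²+(y + 45.9)²) = 189.03 ≈ 189.03 km. ✓

(76.0, -33.1)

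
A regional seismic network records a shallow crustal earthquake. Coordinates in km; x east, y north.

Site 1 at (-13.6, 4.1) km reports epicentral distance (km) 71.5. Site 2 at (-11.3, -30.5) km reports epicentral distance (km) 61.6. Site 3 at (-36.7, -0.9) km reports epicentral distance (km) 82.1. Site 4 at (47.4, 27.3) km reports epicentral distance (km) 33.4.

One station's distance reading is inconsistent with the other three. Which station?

Site 1

Solve using three stations at a time. Using Site 2, Site 3, Site 4 (subtract circle equations pairwise → linear system) gives (x, y) ≈ (45.2, -6.0).
Distances from that point to each station vs reported:
  Site 1: calculated 59.7 vs reported 71.5 → residual 11.8 km
  Site 2: calculated 61.6 vs reported 61.6 → residual 0.0 km
  Site 3: calculated 82.1 vs reported 82.1 → residual 0.0 km
  Site 4: calculated 33.4 vs reported 33.4 → residual 0.0 km
Site 2, Site 3, Site 4 are mutually consistent (residuals ≈ 0); Site 1 is off by 11.8 km.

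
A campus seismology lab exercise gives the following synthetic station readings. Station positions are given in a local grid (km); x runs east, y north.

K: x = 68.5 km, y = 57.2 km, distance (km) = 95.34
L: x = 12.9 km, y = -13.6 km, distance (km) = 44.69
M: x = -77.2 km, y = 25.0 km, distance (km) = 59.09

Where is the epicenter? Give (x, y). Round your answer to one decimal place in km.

x ≈ -18.5 km, y ≈ 18.2 km

Circle about each station: (x − 68.5)² + (y − 57.2)² = 95.34²; (x − 12.9)² + (y + 13.6)² = 44.69²; (x + 77.2)² + (y − 25.0)² = 59.09².
Subtracting the K equation from the L and M equations removes the quadratic terms:
-111.2 x − 141.6 y = -520.20
-291.4 x − 64.4 y = 4218.84
Solving the 2×2 system: x ≈ -18.5, y ≈ 18.2 km.
Check against K (with the unrounded x, y): √((x − 68.5)²+(y − 57.2)²) = 95.34 ≈ 95.34 km. ✓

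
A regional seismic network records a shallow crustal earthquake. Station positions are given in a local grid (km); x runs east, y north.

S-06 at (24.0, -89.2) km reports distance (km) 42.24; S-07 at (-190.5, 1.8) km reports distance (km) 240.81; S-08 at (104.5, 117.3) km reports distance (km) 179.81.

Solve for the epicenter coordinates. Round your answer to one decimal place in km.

Circle about each station: (x − 24.0)² + (y + 89.2)² = 42.24²; (x + 190.5)² + (y − 1.8)² = 240.81²; (x − 104.5)² + (y − 117.3)² = 179.81².
Subtracting pairs of circle equations eliminates x²+y² and gives linear equations (the radical axes):
-429.0 x + 182.0 y = -28444.39
161.0 x + 413.0 y = -14400.52
Solving the 2×2 system: x ≈ 44.2, y ≈ -52.1 km.

44.2 km east, -52.1 km north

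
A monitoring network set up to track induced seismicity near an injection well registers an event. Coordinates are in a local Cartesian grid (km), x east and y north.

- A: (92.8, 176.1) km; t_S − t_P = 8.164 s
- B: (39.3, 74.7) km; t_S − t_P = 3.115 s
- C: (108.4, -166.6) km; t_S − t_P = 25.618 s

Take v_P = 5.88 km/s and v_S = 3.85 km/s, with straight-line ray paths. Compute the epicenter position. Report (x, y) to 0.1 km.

Distance from S−P lag: d = Δt · v_P v_S / (v_P − v_S) = Δt · (5.88·3.85)/(5.88−3.85) ≈ 11.1517·Δt.
So d_A = 91.04, d_B = 34.74, d_C = 285.68 km.
Circle about each station: (x − 92.8)² + (y − 176.1)² = 91.04²; (x − 39.3)² + (y − 74.7)² = 34.74²; (x − 108.4)² + (y + 166.6)² = 285.68².
Subtracting pairs of circle equations eliminates x²+y² and gives linear equations (the radical axes):
-107.0 x − 202.8 y = -25417.06
31.2 x − 685.4 y = -73441.71
Solving the 2×2 system: x ≈ 31.7, y ≈ 108.6 km.
Check against A (with the unrounded x, y): √((x − 92.8)²+(y − 176.1)²) = 91.04 ≈ 91.04 km. ✓

(31.7, 108.6)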